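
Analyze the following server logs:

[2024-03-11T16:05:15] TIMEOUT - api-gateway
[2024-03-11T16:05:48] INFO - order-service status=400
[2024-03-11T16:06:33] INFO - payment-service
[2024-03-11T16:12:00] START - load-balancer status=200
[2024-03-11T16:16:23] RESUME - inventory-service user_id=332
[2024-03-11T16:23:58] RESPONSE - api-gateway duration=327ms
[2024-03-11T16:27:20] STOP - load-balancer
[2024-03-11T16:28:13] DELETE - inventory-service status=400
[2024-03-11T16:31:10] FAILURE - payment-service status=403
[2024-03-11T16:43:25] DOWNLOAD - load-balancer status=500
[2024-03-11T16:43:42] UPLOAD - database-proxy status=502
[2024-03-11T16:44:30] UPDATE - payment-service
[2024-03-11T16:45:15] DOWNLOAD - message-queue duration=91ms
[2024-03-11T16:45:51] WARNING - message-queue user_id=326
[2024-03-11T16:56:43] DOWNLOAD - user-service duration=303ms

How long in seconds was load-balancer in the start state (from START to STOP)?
920

To calculate state duration:

1. Find START event for load-balancer: 2024-03-11T16:12:00
2. Find STOP event for load-balancer: 2024-03-11T16:27:20
3. Calculate duration: 2024-03-11T16:27:20 - 2024-03-11T16:12:00 = 920 seconds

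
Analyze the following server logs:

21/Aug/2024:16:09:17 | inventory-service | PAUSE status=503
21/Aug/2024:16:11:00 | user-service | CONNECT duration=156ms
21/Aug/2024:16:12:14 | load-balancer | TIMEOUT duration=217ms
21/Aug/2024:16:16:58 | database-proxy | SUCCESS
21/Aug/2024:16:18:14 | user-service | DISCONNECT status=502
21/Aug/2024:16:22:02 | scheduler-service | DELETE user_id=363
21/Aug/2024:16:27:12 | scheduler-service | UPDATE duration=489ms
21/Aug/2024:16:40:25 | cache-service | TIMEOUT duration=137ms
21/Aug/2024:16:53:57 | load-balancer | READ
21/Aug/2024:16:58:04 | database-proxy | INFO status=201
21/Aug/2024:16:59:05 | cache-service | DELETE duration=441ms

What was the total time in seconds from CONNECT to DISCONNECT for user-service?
434

To calculate state duration:

1. Find CONNECT event for user-service: 21/Aug/2024:16:11:00
2. Find DISCONNECT event for user-service: 21/Aug/2024:16:18:14
3. Calculate duration: 21/Aug/2024:16:18:14 - 21/Aug/2024:16:11:00 = 434 seconds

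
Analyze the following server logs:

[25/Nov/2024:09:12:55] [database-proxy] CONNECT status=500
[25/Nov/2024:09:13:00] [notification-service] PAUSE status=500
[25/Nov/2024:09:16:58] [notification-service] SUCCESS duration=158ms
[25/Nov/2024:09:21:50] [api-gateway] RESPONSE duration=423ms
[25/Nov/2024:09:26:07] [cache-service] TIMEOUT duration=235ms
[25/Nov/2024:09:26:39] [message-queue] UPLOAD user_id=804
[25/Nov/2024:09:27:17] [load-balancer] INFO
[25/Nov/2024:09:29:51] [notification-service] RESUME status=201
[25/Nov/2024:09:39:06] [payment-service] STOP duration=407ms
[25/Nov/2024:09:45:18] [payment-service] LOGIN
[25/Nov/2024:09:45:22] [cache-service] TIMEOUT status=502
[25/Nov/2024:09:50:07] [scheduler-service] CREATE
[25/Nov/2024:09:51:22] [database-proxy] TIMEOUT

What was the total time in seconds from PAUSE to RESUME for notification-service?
1011

To calculate state duration:

1. Find PAUSE event for notification-service: 25/Nov/2024:09:13:00
2. Find RESUME event for notification-service: 25/Nov/2024:09:29:51
3. Calculate duration: 25/Nov/2024:09:29:51 - 25/Nov/2024:09:13:00 = 1011 seconds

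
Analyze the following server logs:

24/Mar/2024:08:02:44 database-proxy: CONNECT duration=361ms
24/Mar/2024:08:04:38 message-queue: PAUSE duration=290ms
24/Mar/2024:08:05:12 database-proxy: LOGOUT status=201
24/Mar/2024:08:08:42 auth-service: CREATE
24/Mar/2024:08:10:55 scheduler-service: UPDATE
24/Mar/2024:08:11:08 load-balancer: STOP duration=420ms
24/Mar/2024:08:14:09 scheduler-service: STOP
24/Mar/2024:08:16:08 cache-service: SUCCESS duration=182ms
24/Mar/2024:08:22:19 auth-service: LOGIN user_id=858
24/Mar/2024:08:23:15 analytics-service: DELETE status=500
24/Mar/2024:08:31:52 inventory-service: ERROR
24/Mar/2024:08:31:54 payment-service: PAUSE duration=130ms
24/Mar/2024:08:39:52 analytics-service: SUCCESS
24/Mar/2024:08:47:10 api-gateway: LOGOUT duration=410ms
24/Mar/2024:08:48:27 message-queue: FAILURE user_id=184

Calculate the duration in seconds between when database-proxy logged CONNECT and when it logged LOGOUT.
148

To find the time between events:

1. Locate the first CONNECT event for database-proxy: 24/Mar/2024:08:02:44
2. Locate the first LOGOUT event for database-proxy: 24/Mar/2024:08:05:12
3. Calculate the difference: 24/Mar/2024:08:05:12 - 24/Mar/2024:08:02:44 = 148 seconds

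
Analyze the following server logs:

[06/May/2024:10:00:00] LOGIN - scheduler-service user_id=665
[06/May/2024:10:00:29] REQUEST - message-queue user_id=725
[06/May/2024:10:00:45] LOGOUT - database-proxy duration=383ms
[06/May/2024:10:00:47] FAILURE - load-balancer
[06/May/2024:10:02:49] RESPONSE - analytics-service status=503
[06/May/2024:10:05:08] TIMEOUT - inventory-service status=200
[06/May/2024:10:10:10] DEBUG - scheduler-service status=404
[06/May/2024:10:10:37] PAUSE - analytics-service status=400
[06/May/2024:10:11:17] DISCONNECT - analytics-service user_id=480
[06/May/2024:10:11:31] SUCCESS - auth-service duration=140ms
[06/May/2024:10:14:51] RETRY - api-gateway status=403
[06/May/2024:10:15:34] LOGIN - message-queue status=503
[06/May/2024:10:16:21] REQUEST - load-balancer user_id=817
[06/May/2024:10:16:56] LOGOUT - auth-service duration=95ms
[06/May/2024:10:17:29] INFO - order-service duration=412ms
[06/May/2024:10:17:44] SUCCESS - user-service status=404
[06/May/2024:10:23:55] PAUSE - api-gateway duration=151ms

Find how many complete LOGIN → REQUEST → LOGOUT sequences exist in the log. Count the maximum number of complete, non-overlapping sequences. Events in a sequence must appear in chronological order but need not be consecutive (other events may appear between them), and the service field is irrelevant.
2

To count sequences:

1. Look for pattern: LOGIN → REQUEST → LOGOUT
2. Greedily scan the log in chronological order, matching each sequence element in turn (ignoring service)
3. Each time the full pattern completes, increment the count and restart matching from the next event
4. Complete non-overlapping sequences found: 2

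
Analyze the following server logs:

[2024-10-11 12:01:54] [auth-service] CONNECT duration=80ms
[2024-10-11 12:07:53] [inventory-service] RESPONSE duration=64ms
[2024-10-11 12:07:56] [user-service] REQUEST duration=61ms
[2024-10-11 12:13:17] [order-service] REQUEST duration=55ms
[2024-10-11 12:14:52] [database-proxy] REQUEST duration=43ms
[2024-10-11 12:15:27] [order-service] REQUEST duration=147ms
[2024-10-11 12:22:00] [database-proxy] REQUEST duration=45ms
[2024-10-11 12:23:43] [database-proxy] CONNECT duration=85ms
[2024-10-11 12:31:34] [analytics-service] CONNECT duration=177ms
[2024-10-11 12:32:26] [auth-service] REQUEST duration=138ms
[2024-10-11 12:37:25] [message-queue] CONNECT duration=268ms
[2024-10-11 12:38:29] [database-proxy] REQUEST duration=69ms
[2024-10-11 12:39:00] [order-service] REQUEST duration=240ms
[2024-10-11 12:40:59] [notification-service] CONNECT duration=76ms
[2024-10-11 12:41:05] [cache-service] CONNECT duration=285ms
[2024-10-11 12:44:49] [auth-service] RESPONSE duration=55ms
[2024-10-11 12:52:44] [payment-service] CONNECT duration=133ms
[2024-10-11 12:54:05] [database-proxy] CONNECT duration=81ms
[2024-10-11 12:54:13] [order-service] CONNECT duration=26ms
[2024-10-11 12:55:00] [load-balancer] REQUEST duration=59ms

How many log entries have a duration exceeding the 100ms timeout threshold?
7

To count timeouts:

1. Threshold: 100ms
2. Extract duration from each log entry
3. Count entries where duration > 100
4. Timeout count: 7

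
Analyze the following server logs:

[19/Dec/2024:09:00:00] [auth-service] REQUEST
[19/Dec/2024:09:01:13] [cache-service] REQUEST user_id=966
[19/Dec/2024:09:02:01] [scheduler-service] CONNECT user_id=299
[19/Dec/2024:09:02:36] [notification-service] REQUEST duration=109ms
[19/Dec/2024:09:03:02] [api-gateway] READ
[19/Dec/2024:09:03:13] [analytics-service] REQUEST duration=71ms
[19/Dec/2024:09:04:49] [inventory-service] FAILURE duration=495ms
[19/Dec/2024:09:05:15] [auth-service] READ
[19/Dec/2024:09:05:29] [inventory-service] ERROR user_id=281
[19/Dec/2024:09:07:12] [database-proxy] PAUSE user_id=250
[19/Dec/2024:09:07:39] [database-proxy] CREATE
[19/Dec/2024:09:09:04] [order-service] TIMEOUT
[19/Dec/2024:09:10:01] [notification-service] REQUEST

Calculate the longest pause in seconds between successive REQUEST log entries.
408

To find the longest gap:

1. Extract all REQUEST events in chronological order
2. Calculate time differences between consecutive events
3. Find the maximum difference
4. Longest gap: 408 seconds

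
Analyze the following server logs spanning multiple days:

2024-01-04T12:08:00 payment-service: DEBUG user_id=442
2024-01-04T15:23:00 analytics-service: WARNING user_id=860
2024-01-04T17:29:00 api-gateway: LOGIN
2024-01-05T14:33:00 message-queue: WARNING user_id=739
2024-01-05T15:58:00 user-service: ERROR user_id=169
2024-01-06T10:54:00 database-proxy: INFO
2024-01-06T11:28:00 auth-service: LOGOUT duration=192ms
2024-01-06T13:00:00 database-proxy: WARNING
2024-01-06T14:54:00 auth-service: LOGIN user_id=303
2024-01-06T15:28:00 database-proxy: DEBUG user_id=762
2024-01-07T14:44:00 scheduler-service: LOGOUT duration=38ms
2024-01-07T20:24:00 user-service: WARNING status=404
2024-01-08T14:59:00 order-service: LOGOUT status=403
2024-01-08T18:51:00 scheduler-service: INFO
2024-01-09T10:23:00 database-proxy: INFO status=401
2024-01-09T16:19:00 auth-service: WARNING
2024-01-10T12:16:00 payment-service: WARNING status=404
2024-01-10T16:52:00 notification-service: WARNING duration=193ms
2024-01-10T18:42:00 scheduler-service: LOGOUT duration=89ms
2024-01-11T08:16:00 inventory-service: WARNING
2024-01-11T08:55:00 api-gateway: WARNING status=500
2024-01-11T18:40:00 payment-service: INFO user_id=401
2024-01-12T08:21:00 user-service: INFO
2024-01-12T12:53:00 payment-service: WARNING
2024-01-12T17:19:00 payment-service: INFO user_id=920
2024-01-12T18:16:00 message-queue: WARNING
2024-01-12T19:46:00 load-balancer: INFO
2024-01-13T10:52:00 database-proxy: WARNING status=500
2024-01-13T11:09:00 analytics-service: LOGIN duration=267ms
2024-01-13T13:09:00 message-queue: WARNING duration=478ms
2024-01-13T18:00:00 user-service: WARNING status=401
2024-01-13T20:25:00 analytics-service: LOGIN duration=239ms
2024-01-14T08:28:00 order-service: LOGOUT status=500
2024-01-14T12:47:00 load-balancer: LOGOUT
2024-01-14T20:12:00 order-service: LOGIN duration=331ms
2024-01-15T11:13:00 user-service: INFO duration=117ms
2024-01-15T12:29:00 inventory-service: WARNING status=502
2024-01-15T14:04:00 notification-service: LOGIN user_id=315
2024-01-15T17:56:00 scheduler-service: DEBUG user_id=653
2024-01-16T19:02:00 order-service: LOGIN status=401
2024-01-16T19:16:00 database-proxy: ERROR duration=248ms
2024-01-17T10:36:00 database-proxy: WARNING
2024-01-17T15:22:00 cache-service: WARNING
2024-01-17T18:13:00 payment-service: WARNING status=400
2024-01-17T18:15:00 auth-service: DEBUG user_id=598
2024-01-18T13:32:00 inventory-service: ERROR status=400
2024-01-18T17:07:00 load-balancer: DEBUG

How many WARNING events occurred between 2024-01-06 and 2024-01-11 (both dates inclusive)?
7

To filter by date range:

1. Date range: 2024-01-06 through 2024-01-11, both dates inclusive
2. Filter for WARNING events whose date falls in this range
3. Count matching events: 7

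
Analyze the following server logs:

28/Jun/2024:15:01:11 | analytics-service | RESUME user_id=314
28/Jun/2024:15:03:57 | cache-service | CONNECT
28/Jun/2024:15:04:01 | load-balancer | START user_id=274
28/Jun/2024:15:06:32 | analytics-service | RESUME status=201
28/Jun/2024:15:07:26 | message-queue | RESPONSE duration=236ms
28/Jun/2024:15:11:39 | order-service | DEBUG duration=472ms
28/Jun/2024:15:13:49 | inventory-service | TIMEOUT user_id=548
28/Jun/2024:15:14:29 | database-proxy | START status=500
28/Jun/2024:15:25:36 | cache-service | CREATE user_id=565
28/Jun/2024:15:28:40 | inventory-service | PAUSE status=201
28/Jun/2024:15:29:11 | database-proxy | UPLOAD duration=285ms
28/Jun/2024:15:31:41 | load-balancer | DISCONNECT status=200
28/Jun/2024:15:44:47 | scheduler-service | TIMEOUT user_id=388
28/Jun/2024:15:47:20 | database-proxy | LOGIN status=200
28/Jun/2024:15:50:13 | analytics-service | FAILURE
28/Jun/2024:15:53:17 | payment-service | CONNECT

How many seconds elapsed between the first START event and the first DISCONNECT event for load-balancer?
1660

To find the time between events:

1. Locate the first START event for load-balancer: 28/Jun/2024:15:04:01
2. Locate the first DISCONNECT event for load-balancer: 28/Jun/2024:15:31:41
3. Calculate the difference: 28/Jun/2024:15:31:41 - 28/Jun/2024:15:04:01 = 1660 seconds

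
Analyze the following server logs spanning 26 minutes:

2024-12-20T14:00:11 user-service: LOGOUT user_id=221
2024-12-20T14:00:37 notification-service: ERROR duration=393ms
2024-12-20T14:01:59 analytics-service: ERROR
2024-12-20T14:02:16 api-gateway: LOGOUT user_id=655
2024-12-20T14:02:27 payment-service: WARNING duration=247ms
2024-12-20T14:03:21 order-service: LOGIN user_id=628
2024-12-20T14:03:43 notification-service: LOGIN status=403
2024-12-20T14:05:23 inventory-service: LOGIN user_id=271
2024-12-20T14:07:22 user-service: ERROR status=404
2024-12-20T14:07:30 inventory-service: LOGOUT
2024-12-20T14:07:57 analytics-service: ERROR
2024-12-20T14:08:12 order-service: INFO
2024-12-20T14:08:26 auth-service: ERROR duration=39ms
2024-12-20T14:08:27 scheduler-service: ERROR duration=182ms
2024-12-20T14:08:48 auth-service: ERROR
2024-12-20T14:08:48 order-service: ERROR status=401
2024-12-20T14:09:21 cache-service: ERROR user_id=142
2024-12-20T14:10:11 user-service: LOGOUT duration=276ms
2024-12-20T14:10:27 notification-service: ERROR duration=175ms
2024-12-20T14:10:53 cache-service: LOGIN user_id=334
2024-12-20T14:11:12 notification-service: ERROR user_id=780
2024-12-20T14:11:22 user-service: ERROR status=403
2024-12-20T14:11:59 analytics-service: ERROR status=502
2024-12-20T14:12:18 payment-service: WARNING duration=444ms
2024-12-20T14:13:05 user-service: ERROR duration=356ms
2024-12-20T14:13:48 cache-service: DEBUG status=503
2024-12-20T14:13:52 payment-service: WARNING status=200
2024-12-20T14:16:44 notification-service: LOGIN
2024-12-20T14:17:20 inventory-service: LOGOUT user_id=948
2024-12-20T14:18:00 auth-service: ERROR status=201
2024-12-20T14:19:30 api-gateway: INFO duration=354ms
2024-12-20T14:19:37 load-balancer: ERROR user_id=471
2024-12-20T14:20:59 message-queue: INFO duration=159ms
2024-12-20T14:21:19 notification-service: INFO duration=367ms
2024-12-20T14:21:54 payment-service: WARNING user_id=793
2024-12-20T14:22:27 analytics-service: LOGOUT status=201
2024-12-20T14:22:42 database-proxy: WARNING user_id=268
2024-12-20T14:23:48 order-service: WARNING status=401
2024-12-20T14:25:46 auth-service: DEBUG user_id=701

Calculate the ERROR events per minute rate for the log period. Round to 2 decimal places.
0.62

To calculate the rate:

1. Count total ERROR events: 16
2. Total time period: 26 minutes
3. Rate = 16 / 26 = 0.62 events per minute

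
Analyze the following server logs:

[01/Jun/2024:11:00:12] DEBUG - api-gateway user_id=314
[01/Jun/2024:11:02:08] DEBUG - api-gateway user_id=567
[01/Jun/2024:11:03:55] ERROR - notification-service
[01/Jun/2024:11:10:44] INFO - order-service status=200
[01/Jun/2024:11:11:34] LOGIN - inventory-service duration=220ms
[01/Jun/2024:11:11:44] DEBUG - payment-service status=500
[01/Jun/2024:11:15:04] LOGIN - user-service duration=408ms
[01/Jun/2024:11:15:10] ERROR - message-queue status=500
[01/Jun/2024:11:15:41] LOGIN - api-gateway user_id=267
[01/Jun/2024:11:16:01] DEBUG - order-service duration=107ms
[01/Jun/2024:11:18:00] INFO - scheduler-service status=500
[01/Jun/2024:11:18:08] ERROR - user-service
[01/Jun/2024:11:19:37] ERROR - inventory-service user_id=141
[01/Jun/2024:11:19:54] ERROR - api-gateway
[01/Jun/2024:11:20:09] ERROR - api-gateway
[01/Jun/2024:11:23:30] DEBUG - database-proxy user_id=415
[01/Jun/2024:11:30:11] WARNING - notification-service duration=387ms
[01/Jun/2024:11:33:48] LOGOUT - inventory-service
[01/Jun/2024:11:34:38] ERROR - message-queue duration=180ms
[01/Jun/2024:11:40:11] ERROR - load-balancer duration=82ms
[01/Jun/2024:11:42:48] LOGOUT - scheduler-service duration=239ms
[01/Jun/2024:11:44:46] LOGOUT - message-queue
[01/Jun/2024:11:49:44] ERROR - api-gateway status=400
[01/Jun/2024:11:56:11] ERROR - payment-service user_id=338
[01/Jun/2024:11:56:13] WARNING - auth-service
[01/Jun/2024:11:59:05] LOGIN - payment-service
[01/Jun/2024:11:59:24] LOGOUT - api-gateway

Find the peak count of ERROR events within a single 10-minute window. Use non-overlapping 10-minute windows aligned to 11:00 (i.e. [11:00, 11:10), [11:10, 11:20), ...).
4

To find the burst window:

1. Divide the log period into non-overlapping 10-minute windows starting at 11:00
2. Count ERROR events in each window
3. Find the window with maximum count
4. Maximum events in a window: 4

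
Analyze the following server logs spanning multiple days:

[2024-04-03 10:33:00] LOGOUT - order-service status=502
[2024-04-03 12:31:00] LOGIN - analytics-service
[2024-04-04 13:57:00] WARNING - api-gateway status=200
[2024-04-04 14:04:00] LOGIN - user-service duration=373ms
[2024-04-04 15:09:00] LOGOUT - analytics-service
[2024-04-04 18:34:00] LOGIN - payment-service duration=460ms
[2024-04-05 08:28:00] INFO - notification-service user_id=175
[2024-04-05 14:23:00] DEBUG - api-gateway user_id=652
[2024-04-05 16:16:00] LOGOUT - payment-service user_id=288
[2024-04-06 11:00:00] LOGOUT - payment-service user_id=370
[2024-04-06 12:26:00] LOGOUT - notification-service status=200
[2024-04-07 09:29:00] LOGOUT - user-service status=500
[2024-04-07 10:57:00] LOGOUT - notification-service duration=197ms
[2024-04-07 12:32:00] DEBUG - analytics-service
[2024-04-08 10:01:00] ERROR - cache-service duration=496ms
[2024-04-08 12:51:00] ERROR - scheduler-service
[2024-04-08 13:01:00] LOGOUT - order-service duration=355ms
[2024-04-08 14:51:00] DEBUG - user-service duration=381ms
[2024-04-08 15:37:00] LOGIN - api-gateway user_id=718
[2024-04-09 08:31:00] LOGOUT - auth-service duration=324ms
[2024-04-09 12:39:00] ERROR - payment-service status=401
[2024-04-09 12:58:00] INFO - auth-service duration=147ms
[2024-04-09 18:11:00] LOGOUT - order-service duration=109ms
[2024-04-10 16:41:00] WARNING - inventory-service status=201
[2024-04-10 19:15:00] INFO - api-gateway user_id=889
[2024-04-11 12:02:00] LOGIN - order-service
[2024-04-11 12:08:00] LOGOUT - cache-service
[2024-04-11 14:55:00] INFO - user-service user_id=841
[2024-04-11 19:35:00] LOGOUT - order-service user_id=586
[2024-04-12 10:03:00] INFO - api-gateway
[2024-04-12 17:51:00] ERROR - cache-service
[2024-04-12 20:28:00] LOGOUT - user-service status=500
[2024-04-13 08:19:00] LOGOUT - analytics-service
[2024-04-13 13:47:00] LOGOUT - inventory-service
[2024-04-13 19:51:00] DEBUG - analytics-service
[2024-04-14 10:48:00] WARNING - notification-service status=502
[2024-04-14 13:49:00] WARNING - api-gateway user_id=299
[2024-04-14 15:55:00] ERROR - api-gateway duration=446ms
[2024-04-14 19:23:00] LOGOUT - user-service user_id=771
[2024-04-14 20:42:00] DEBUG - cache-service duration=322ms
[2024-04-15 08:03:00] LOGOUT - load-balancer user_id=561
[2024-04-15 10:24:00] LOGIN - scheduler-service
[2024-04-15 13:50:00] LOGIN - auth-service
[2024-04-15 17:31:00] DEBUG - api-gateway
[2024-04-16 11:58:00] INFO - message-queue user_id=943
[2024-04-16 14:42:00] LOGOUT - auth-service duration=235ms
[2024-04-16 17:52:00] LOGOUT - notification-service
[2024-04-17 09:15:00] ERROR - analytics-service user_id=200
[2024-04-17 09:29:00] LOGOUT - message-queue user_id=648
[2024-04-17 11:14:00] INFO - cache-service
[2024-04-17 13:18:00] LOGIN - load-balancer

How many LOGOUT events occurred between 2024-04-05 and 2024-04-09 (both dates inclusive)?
8

To filter by date range:

1. Date range: 2024-04-05 through 2024-04-09, both dates inclusive
2. Filter for LOGOUT events whose date falls in this range
3. Count matching events: 8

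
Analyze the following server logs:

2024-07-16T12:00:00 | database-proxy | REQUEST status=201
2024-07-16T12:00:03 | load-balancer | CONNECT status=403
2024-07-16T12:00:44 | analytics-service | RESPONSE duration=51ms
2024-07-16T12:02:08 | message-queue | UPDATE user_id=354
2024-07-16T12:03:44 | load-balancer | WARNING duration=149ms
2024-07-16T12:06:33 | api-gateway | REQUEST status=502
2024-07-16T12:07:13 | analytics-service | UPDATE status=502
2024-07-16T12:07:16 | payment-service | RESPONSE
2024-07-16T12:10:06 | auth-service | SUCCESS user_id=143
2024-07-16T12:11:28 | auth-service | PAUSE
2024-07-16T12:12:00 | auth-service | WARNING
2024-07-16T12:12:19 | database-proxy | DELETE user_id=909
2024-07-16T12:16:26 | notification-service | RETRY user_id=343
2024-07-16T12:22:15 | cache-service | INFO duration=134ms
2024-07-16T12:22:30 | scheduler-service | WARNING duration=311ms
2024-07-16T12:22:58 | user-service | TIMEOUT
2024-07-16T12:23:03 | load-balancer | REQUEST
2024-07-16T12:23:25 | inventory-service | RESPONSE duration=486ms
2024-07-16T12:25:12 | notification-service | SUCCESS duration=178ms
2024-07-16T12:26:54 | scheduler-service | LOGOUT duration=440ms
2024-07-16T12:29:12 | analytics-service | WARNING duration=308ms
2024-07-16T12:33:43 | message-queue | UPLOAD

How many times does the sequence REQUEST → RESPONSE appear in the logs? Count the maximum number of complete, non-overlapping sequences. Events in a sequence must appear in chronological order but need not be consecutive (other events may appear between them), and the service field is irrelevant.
3

To count sequences:

1. Look for pattern: REQUEST → RESPONSE
2. Greedily scan the log in chronological order, matching each sequence element in turn (ignoring service)
3. Each time the full pattern completes, increment the count and restart matching from the next event
4. Complete non-overlapping sequences found: 3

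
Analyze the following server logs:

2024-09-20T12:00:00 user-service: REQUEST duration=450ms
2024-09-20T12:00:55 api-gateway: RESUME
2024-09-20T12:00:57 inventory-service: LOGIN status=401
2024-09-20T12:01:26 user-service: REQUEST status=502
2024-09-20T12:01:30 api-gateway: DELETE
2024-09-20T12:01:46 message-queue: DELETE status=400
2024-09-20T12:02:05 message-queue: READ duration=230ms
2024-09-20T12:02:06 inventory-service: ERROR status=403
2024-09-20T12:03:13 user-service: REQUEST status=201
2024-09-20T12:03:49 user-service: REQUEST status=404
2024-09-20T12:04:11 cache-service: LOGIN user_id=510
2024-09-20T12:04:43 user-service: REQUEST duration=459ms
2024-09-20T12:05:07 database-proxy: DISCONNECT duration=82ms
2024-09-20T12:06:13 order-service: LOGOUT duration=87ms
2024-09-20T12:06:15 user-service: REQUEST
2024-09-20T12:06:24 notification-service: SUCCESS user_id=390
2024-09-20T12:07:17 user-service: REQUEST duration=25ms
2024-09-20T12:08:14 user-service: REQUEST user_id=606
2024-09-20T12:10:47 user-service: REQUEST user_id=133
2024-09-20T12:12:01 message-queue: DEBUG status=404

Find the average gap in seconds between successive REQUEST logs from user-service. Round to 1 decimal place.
80.9

To calculate average interval:

1. Find all REQUEST events for user-service in order
2. Calculate time gaps between consecutive events
3. Compute mean of gaps: 647 / 8 = 80.9 seconds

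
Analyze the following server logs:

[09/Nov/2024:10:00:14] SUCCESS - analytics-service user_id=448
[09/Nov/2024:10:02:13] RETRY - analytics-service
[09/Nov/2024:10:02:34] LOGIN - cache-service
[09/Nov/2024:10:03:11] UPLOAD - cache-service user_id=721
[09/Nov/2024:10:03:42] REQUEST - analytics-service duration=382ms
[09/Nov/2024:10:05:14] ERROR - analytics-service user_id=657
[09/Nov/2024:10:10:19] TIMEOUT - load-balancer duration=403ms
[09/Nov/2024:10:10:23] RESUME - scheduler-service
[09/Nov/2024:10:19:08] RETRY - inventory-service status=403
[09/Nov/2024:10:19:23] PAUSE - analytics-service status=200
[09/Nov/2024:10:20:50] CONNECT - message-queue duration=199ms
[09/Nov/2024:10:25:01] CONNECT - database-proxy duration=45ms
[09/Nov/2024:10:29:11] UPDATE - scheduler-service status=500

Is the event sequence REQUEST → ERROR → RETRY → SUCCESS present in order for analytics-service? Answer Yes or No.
No

To verify sequence order:

1. Find all events in sequence REQUEST → ERROR → RETRY → SUCCESS for analytics-service
2. Extract their timestamps
3. Check if timestamps are in ascending order
4. Result: No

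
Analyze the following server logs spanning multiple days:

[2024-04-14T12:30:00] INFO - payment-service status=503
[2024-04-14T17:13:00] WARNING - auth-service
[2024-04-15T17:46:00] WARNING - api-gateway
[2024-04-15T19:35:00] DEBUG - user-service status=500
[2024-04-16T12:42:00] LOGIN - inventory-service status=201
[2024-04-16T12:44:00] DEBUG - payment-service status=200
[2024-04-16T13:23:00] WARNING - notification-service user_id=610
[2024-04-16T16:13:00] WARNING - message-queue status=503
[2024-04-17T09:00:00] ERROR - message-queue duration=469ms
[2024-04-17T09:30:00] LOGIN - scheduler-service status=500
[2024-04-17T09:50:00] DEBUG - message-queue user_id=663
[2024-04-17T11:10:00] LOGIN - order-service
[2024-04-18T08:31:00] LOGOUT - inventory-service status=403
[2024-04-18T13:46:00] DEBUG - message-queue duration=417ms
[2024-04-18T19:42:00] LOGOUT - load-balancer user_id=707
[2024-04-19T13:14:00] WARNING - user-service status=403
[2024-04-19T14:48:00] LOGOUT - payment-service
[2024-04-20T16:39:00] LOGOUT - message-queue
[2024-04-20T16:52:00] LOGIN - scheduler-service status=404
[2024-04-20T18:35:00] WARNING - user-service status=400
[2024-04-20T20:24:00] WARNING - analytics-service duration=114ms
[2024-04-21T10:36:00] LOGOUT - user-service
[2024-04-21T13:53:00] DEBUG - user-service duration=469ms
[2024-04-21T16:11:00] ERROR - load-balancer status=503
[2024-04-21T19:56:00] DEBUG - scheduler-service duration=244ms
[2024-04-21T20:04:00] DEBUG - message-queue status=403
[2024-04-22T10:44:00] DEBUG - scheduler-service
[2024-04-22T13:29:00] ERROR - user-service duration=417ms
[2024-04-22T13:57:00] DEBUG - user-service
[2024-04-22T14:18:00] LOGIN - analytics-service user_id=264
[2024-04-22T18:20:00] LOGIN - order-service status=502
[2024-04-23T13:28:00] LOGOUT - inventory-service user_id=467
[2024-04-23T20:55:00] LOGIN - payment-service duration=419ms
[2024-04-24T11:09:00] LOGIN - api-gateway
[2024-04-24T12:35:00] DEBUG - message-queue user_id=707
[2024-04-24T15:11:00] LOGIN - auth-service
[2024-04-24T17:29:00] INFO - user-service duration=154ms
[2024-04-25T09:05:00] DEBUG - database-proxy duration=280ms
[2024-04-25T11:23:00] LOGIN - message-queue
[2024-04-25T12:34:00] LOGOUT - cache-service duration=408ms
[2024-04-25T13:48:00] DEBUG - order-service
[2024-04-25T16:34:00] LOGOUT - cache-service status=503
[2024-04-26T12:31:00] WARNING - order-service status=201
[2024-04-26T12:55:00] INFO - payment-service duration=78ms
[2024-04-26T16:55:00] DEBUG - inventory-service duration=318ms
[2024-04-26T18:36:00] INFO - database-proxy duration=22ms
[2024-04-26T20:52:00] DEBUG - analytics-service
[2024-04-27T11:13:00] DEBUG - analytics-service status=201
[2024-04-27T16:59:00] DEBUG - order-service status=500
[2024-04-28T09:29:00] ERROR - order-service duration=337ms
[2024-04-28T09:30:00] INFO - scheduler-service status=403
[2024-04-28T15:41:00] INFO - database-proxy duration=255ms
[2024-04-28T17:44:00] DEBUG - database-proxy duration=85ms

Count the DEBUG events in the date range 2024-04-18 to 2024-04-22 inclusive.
6

To filter by date range:

1. Date range: 2024-04-18 through 2024-04-22, both dates inclusive
2. Filter for DEBUG events whose date falls in this range
3. Count matching events: 6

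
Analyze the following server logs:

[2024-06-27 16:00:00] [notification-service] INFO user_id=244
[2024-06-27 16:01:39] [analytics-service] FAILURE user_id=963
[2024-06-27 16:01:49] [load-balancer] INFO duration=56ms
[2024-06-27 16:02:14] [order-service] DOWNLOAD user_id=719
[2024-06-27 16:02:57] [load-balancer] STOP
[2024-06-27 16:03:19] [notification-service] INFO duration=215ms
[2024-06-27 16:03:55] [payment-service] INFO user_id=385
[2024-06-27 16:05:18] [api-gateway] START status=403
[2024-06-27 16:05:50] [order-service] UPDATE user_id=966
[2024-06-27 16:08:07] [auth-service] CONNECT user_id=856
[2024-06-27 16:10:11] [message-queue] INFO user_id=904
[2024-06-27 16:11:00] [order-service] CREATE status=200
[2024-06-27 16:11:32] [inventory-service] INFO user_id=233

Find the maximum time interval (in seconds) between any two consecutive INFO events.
376

To find the longest gap:

1. Extract all INFO events in chronological order
2. Calculate time differences between consecutive events
3. Find the maximum difference
4. Longest gap: 376 seconds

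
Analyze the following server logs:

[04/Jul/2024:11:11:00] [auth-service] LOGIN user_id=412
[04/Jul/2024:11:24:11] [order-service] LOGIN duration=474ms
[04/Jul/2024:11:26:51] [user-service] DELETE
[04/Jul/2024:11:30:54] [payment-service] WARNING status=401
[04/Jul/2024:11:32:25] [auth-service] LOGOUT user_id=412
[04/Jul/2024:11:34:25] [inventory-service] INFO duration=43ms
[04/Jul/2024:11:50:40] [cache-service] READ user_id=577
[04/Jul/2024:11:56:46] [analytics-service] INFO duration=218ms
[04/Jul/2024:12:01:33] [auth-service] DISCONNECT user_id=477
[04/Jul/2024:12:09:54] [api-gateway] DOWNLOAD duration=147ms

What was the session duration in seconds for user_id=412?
1285

To calculate session duration:

1. Find LOGIN event for user_id=412: 04/Jul/2024:11:11:00
2. Find LOGOUT event for user_id=412: 04/Jul/2024:11:32:25
3. Session duration: 04/Jul/2024:11:32:25 - 04/Jul/2024:11:11:00 = 1285 seconds (21 minutes)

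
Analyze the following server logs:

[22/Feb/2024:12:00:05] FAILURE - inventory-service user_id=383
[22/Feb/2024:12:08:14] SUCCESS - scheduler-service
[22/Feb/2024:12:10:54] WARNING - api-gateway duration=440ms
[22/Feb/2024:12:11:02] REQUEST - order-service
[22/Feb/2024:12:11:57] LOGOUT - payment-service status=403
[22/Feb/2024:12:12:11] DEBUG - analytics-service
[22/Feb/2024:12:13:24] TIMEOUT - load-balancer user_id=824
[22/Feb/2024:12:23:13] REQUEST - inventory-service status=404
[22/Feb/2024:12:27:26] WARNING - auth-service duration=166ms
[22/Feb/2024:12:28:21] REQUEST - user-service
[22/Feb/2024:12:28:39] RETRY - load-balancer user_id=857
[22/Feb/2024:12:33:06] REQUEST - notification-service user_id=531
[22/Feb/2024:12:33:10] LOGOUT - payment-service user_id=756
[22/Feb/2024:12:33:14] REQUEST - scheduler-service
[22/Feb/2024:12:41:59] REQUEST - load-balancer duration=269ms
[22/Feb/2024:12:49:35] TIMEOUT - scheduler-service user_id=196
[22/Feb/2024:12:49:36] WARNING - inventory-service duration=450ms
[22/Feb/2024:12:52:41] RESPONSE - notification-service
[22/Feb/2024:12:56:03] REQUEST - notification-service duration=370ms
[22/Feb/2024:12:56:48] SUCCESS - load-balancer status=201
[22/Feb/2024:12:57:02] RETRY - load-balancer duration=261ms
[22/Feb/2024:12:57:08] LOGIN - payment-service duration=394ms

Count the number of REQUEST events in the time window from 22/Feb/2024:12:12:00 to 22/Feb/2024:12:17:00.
0

To count events in the time window:

1. Window boundaries: 22/Feb/2024:12:12:00 to 22/Feb/2024:12:17:00
2. Filter for REQUEST events within this window
3. Count matching events: 0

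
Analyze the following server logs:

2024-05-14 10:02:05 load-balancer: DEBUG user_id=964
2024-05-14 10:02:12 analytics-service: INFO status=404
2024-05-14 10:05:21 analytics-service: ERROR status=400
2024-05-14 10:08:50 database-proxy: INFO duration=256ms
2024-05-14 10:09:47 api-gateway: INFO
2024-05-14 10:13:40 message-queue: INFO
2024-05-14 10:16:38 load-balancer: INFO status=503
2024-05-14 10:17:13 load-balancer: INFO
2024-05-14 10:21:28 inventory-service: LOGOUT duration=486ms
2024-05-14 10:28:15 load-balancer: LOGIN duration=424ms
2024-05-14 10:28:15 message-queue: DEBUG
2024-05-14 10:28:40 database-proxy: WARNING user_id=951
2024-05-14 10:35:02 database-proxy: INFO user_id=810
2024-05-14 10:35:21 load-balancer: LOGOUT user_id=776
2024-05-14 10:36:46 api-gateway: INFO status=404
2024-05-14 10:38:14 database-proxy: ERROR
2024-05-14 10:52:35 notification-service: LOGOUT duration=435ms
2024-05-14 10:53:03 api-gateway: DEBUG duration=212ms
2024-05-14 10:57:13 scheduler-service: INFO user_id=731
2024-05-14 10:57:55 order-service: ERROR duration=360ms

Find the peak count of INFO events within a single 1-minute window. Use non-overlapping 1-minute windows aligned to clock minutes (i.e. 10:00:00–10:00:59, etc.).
1

To find the burst window:

1. Divide the log period into non-overlapping 1-minute windows starting at 10:00
2. Count INFO events in each window
3. Find the window with maximum count
4. Maximum events in a window: 1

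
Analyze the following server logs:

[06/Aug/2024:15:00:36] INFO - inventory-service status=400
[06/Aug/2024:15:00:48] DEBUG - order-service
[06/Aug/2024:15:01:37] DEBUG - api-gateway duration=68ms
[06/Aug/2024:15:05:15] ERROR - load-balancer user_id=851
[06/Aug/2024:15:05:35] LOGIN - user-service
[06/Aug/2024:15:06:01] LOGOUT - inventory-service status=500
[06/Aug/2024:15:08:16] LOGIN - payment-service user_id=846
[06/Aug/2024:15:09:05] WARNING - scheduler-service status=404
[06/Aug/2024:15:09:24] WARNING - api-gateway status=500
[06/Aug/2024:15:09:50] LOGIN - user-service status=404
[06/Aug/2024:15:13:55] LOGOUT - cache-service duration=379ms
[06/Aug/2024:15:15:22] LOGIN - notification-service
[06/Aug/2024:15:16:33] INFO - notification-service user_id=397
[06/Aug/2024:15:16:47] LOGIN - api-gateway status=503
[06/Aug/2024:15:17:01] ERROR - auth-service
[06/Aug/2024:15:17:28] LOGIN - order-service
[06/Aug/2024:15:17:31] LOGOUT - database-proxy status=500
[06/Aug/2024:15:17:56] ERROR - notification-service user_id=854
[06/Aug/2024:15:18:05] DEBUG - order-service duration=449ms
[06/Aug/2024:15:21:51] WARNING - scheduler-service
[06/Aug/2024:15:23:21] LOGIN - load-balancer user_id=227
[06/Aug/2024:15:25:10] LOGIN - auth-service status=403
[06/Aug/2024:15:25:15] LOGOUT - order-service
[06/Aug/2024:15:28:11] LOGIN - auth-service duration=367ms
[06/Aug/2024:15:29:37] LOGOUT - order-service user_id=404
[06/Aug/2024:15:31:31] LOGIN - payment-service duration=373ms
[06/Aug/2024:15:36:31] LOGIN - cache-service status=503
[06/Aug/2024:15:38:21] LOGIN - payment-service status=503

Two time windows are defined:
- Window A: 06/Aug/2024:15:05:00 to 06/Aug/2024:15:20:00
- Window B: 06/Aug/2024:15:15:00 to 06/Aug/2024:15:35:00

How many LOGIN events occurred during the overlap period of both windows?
3

To find overlap events:

1. Window A: 06/Aug/2024:15:05:00 to 06/Aug/2024:15:20:00
2. Window B: 06/Aug/2024:15:15:00 to 06/Aug/2024:15:35:00
3. Overlap period: 06/Aug/2024:15:15:00 to 06/Aug/2024:15:20:00
4. Count LOGIN events in overlap: 3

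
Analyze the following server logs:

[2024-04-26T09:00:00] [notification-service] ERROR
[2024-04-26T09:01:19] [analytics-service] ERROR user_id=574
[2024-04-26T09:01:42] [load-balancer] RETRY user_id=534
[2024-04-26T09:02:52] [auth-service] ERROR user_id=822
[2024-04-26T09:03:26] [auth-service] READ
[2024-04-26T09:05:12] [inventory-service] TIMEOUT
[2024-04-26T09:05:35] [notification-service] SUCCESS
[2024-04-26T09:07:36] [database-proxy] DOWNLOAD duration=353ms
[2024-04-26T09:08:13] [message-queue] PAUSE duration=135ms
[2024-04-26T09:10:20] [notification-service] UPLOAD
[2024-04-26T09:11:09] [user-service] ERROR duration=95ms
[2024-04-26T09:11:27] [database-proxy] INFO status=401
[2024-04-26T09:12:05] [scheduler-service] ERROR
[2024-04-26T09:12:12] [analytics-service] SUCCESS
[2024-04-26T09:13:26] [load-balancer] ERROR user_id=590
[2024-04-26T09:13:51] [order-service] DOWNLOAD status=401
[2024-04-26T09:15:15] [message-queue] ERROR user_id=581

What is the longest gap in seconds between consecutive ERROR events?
497

To find the longest gap:

1. Extract all ERROR events in chronological order
2. Calculate time differences between consecutive events
3. Find the maximum difference
4. Longest gap: 497 seconds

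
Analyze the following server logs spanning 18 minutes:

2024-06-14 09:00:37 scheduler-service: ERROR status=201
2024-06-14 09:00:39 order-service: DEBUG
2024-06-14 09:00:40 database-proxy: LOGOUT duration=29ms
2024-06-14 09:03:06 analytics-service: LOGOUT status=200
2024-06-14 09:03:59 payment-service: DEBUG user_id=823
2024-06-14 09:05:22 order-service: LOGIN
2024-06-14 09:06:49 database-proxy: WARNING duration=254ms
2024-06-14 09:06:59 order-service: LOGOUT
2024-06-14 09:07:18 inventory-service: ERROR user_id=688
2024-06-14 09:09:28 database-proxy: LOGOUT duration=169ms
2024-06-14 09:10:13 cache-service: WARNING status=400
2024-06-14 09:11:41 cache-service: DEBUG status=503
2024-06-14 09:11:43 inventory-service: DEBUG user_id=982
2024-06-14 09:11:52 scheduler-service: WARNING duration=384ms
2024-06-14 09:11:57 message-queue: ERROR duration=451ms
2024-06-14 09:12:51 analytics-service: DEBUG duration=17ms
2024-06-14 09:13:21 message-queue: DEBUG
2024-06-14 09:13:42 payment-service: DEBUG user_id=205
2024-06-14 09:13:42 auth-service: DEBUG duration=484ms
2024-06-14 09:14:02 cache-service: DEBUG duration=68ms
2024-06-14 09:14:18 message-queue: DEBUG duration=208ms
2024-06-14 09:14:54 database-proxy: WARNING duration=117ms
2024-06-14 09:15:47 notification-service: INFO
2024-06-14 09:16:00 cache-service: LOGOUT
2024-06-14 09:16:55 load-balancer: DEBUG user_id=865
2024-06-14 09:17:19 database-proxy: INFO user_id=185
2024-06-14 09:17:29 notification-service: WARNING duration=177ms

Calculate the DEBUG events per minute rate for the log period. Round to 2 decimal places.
0.61

To calculate the rate:

1. Count total DEBUG events: 11
2. Total time period: 18 minutes
3. Rate = 11 / 18 = 0.61 events per minute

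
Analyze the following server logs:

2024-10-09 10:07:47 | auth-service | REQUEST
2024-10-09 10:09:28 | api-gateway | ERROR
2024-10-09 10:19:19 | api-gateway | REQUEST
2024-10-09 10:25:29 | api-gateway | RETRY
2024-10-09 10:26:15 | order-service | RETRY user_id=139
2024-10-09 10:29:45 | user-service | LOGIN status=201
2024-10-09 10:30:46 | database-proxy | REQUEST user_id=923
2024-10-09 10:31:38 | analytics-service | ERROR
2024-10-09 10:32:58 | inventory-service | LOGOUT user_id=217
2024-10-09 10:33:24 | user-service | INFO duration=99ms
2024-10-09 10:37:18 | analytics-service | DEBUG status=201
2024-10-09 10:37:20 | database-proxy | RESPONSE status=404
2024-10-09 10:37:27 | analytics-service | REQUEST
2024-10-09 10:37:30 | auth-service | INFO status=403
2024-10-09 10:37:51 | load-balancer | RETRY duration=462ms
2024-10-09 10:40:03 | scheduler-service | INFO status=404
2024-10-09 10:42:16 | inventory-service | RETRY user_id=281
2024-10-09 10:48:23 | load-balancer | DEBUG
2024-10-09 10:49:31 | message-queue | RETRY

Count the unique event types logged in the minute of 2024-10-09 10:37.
5

To count unique event types:

1. Filter events in the minute starting at 2024-10-09 10:37
2. Extract event types from matching entries
3. Count unique types: 5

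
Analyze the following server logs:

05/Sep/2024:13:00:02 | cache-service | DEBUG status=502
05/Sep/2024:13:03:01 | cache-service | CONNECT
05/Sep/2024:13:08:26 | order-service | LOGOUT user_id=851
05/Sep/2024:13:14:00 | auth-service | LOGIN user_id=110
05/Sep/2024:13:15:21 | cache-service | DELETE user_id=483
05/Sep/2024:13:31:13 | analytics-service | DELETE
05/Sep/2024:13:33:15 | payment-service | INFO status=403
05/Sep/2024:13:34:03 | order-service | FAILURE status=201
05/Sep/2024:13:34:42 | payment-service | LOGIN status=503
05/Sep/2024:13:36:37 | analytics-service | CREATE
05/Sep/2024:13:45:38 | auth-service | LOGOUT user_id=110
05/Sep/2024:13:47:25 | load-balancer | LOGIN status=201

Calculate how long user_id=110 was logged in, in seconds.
1898

To calculate session duration:

1. Find LOGIN event for user_id=110: 05/Sep/2024:13:14:00
2. Find LOGOUT event for user_id=110: 05/Sep/2024:13:45:38
3. Session duration: 05/Sep/2024:13:45:38 - 05/Sep/2024:13:14:00 = 1898 seconds (31 minutes)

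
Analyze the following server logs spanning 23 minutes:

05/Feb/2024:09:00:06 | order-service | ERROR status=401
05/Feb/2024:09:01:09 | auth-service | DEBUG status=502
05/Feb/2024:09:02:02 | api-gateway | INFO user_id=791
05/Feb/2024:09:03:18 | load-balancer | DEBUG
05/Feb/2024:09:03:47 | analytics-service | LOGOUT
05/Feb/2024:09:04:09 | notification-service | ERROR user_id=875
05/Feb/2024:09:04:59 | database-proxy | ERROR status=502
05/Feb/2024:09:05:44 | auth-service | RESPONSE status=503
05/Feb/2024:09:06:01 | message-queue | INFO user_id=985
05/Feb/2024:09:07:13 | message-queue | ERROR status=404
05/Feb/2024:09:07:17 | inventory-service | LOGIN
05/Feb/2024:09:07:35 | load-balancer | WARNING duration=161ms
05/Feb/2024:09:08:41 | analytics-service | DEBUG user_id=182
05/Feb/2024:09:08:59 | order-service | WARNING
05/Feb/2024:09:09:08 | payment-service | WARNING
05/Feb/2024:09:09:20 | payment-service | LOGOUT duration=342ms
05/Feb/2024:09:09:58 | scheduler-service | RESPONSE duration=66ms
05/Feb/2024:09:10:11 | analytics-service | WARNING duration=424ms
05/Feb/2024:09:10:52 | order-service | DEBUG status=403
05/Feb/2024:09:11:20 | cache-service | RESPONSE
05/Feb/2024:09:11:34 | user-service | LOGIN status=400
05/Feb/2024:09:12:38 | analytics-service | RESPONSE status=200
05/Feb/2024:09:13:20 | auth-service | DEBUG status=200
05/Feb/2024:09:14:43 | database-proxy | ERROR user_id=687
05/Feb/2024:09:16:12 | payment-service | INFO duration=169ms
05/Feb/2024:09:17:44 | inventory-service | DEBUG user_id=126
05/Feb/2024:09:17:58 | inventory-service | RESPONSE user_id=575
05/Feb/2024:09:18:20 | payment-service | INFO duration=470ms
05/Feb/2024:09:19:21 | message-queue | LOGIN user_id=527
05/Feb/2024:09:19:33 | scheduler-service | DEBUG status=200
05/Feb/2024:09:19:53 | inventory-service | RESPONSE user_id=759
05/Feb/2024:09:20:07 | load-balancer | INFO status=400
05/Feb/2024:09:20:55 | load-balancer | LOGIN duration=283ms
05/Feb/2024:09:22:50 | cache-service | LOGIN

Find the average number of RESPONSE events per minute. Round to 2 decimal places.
0.26

To calculate the rate:

1. Count total RESPONSE events: 6
2. Total time period: 23 minutes
3. Rate = 6 / 23 = 0.26 events per minute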